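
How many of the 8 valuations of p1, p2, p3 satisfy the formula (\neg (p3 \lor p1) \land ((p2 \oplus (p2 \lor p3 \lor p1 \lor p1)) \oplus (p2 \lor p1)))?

1

p1 | p2 | p3 | (p3 \lor p1) | \neg (p3 \lor p1) | (p2 \lor p3 \lor p1 \lor p1) | (p2 \lor p1) | φ
-- | -- | -- | ------------ | ----------------- | ---------------------------- | ------------ | -
0  | 0  | 0  |      0       |         1         |              0               |      0       | 0
0  | 0  | 1  |      1       |         0         |              1               |      0       | 0
0  | 1  | 0  |      0       |         1         |              1               |      1       | 1
0  | 1  | 1  |      1       |         0         |              1               |      1       | 0
1  | 0  | 0  |      1       |         0         |              1               |      1       | 0
1  | 0  | 1  |      1       |         0         |              1               |      1       | 0
1  | 1  | 0  |      1       |         0         |              1               |      1       | 0
1  | 1  | 1  |      1       |         0         |              1               |      1       | 0
The formula is true on 1 of the 8 rows.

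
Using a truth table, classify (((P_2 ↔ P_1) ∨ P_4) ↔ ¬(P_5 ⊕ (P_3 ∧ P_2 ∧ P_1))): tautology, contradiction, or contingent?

contingent

P_1  P_2  P_3  P_4  P_5  |  φ
 T    T    T    T    T   |  T
 T    T    T    T    F   |  F
 T    T    T    F    T   |  T
 T    T    T    F    F   |  F
 T    T    F    T    T   |  F
 T    T    F    T    F   |  T
 T    T    F    F    T   |  F
 T    T    F    F    F   |  T
 T    F    T    T    T   |  F
 T    F    T    T    F   |  T
 T    F    T    F    T   |  T
 T    F    T    F    F   |  F
 T    F    F    T    T   |  F
 T    F    F    T    F   |  T
 T    F    F    F    T   |  T
 T    F    F    F    F   |  F
 F    T    T    T    T   |  F
 F    T    T    T    F   |  T
 F    T    T    F    T   |  T
 F    T    T    F    F   |  F
 F    T    F    T    T   |  F
 F    T    F    T    F   |  T
 F    T    F    F    T   |  T
 F    T    F    F    F   |  F
 F    F    T    T    T   |  F
 F    F    T    T    F   |  T
 F    F    T    F    T   |  F
 F    F    T    F    F   |  T
 F    F    F    T    T   |  F
 F    F    F    T    F   |  T
 F    F    F    F    T   |  F
 F    F    F    F    F   |  T
16 of 32 rows are T, so the formula is contingent.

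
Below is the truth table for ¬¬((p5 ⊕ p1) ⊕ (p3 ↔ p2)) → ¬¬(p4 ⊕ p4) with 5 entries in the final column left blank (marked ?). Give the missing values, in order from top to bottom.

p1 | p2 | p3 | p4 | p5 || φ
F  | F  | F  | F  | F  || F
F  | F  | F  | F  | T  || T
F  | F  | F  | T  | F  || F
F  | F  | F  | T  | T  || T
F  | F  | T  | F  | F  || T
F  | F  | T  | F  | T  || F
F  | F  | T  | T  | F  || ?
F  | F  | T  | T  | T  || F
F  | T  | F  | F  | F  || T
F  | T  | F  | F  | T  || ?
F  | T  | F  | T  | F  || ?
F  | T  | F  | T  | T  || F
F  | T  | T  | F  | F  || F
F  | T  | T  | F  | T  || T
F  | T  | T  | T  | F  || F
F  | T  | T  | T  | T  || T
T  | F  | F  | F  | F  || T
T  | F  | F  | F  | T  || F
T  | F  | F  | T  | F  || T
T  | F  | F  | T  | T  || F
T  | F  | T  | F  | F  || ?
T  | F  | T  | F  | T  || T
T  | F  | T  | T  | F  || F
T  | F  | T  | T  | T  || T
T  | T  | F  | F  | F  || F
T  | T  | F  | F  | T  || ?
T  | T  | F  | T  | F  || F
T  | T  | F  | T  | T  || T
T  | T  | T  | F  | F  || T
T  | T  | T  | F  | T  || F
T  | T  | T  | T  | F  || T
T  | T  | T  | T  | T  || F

Row p1=F, p2=F, p3=T, p4=T, p5=F: ¬¬((p5 ⊕ p1) ⊕ (p3 ↔ p2)) = F, ¬¬(p4 ⊕ p4) = F, so the formula = T.
Row p1=F, p2=T, p3=F, p4=F, p5=T: ¬¬((p5 ⊕ p1) ⊕ (p3 ↔ p2)) = T, ¬¬(p4 ⊕ p4) = F, so the formula = F.
Row p1=F, p2=T, p3=F, p4=T, p5=F: ¬¬((p5 ⊕ p1) ⊕ (p3 ↔ p2)) = F, ¬¬(p4 ⊕ p4) = F, so the formula = T.
Row p1=T, p2=F, p3=T, p4=F, p5=F: ¬¬((p5 ⊕ p1) ⊕ (p3 ↔ p2)) = T, ¬¬(p4 ⊕ p4) = F, so the formula = F.
Row p1=T, p2=T, p3=F, p4=F, p5=T: ¬¬((p5 ⊕ p1) ⊕ (p3 ↔ p2)) = F, ¬¬(p4 ⊕ p4) = F, so the formula = T.

T, F, T, F, T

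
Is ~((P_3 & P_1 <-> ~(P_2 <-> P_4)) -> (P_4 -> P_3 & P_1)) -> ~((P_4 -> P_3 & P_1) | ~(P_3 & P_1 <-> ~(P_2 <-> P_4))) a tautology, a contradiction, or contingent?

P_1 | P_2 | P_3 | P_4 | (P_3 & P_1) | (P_2 <-> P_4) | ~(P_2 <-> P_4) | (P_4 -> (P_3 & P_1)) | φ
--- | --- | --- | --- | ----------- | ------------- | -------------- | -------------------- | -
 T  |  T  |  T  |  T  |      T      |       T       |       F        |          T           | T
 T  |  T  |  T  |  F  |      T      |       F       |       T        |          T           | T
 T  |  T  |  F  |  T  |      F      |       T       |       F        |          F           | T
 T  |  T  |  F  |  F  |      F      |       F       |       T        |          T           | T
 T  |  F  |  T  |  T  |      T      |       F       |       T        |          T           | T
 T  |  F  |  T  |  F  |      T      |       T       |       F        |          T           | T
 T  |  F  |  F  |  T  |      F      |       F       |       T        |          F           | T
 T  |  F  |  F  |  F  |      F      |       T       |       F        |          T           | T
 F  |  T  |  T  |  T  |      F      |       T       |       F        |          F           | T
 F  |  T  |  T  |  F  |      F      |       F       |       T        |          T           | T
 F  |  T  |  F  |  T  |      F      |       T       |       F        |          F           | T
 F  |  T  |  F  |  F  |      F      |       F       |       T        |          T           | T
 F  |  F  |  T  |  T  |      F      |       F       |       T        |          F           | T
 F  |  F  |  T  |  F  |      F      |       T       |       F        |          T           | T
 F  |  F  |  F  |  T  |      F      |       F       |       T        |          F           | T
 F  |  F  |  F  |  F  |      F      |       T       |       F        |          T           | T
Every row is T, so the formula is a tautology.

tautology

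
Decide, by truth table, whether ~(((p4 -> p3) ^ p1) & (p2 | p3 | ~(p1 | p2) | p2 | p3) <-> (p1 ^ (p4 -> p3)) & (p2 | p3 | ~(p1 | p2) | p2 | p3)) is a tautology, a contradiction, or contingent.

contradiction

p1 | p2 | p3 | p4 | φ
-- | -- | -- | -- | -
T  | T  | T  | T  | F
T  | T  | T  | F  | F
T  | T  | F  | T  | F
T  | T  | F  | F  | F
T  | F  | T  | T  | F
T  | F  | T  | F  | F
T  | F  | F  | T  | F
T  | F  | F  | F  | F
F  | T  | T  | T  | F
F  | T  | T  | F  | F
F  | T  | F  | T  | F
F  | T  | F  | F  | F
F  | F  | T  | T  | F
F  | F  | T  | F  | F
F  | F  | F  | T  | F
F  | F  | F  | F  | F
Every row is F, so the formula is a contradiction.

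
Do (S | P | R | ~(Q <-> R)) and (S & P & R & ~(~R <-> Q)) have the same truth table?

not equivalent

P  Q  R  S  |  φ  ψ
T  T  T  T  |  T  T
T  T  T  F  |  T  F
T  T  F  T  |  T  F
T  T  F  F  |  T  F
T  F  T  T  |  T  F
T  F  T  F  |  T  F
T  F  F  T  |  T  F
T  F  F  F  |  T  F
F  T  T  T  |  T  F
F  T  T  F  |  T  F
F  T  F  T  |  T  F
F  T  F  F  |  T  F
F  F  T  T  |  T  F
F  F  T  F  |  T  F
F  F  F  T  |  T  F
F  F  F  F  |  F  F
The columns differ at P=T, Q=T, R=T, S=F (φ=T, ψ=F), so they are not equivalent.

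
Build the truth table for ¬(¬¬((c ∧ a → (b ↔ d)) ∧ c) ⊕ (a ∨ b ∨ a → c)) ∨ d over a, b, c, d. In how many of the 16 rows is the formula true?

14

a  b  c  d  |  φ
1  1  1  1  |  1
1  1  1  0  |  0
1  1  0  1  |  1
1  1  0  0  |  1
1  0  1  1  |  1
1  0  1  0  |  1
1  0  0  1  |  1
1  0  0  0  |  1
0  1  1  1  |  1
0  1  1  0  |  1
0  1  0  1  |  1
0  1  0  0  |  1
0  0  1  1  |  1
0  0  1  0  |  1
0  0  0  1  |  1
0  0  0  0  |  0
The formula is true on 14 of the 16 rows.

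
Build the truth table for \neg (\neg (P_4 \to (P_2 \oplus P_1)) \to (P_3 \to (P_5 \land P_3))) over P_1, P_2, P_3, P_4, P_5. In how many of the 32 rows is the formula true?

2

P_1 | P_2 | P_3 | P_4 | P_5 || φ
 T  |  T  |  T  |  T  |  T  || F
 T  |  T  |  T  |  T  |  F  || T
 T  |  T  |  T  |  F  |  T  || F
 T  |  T  |  T  |  F  |  F  || F
 T  |  T  |  F  |  T  |  T  || F
 T  |  T  |  F  |  T  |  F  || F
 T  |  T  |  F  |  F  |  T  || F
 T  |  T  |  F  |  F  |  F  || F
 T  |  F  |  T  |  T  |  T  || F
 T  |  F  |  T  |  T  |  F  || F
 T  |  F  |  T  |  F  |  T  || F
 T  |  F  |  T  |  F  |  F  || F
 T  |  F  |  F  |  T  |  T  || F
 T  |  F  |  F  |  T  |  F  || F
 T  |  F  |  F  |  F  |  T  || F
 T  |  F  |  F  |  F  |  F  || F
 F  |  T  |  T  |  T  |  T  || F
 F  |  T  |  T  |  T  |  F  || F
 F  |  T  |  T  |  F  |  T  || F
 F  |  T  |  T  |  F  |  F  || F
 F  |  T  |  F  |  T  |  T  || F
 F  |  T  |  F  |  T  |  F  || F
 F  |  T  |  F  |  F  |  T  || F
 F  |  T  |  F  |  F  |  F  || F
 F  |  F  |  T  |  T  |  T  || F
 F  |  F  |  T  |  T  |  F  || T
 F  |  F  |  T  |  F  |  T  || F
 F  |  F  |  T  |  F  |  F  || F
 F  |  F  |  F  |  T  |  T  || F
 F  |  F  |  F  |  T  |  F  || F
 F  |  F  |  F  |  F  |  T  || F
 F  |  F  |  F  |  F  |  F  || F
The formula is true on 2 of the 32 rows.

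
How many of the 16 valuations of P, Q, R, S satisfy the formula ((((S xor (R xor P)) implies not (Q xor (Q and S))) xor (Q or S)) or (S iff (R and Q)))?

9

P | Q | R | S | (R xor P) | (S xor (R xor P)) | (Q and S) | (Q xor (Q and S)) | not (Q xor (Q and S)) | (Q or S) | (R and Q) | (S iff (R and Q)) | φ
- | - | - | - | --------- | ----------------- | --------- | ----------------- | --------------------- | -------- | --------- | ----------------- | -
T | T | T | T |     F     |         T         |     T     |         F         |           T           |    T     |     T     |         T         | T
T | T | T | F |     F     |         F         |     F     |         T         |           F           |    T     |     T     |         F         | F
T | T | F | T |     T     |         F         |     T     |         F         |           T           |    T     |     F     |         F         | F
T | T | F | F |     T     |         T         |     F     |         T         |           F           |    T     |     F     |         T         | T
T | F | T | T |     F     |         T         |     F     |         F         |           T           |    T     |     F     |         F         | F
T | F | T | F |     F     |         F         |     F     |         F         |           T           |    F     |     F     |         T         | T
T | F | F | T |     T     |         F         |     F     |         F         |           T           |    T     |     F     |         F         | F
T | F | F | F |     T     |         T         |     F     |         F         |           T           |    F     |     F     |         T         | T
F | T | T | T |     T     |         F         |     T     |         F         |           T           |    T     |     T     |         T         | T
F | T | T | F |     T     |         T         |     F     |         T         |           F           |    T     |     T     |         F         | T
F | T | F | T |     F     |         T         |     T     |         F         |           T           |    T     |     F     |         F         | F
F | T | F | F |     F     |         F         |     F     |         T         |           F           |    T     |     F     |         T         | T
F | F | T | T |     T     |         F         |     F     |         F         |           T           |    T     |     F     |         F         | F
F | F | T | F |     T     |         T         |     F     |         F         |           T           |    F     |     F     |         T         | T
F | F | F | T |     F     |         T         |     F     |         F         |           T           |    T     |     F     |         F         | F
F | F | F | F |     F     |         F         |     F     |         F         |           T           |    F     |     F     |         T         | T
The formula is true on 9 of the 16 rows.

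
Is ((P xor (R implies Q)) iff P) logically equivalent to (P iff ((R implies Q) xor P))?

equivalent

P | Q | R || φ | ψ
0 | 0 | 0 || 0 | 0
0 | 0 | 1 || 1 | 1
0 | 1 | 0 || 0 | 0
0 | 1 | 1 || 0 | 0
1 | 0 | 0 || 0 | 0
1 | 0 | 1 || 1 | 1
1 | 1 | 0 || 0 | 0
1 | 1 | 1 || 0 | 0
The columns for φ and ψ agree on every row, so they are logically equivalent.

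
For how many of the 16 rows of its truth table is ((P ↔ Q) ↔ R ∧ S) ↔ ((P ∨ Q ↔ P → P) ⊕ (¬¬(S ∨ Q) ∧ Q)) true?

10

P  Q  R  S  |  φ
1  1  1  1  |  0
1  1  1  0  |  1
1  1  0  1  |  1
1  1  0  0  |  1
1  0  1  1  |  0
1  0  1  0  |  1
1  0  0  1  |  1
1  0  0  0  |  1
0  1  1  1  |  1
0  1  1  0  |  0
0  1  0  1  |  0
0  1  0  0  |  0
0  0  1  1  |  0
0  0  1  0  |  1
0  0  0  1  |  1
0  0  0  0  |  1
The formula is true on 10 of the 16 rows.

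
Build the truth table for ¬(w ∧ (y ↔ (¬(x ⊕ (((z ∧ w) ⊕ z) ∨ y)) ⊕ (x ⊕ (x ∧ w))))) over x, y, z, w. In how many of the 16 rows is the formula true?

12

x  y  z  w  |  φ
T  T  T  T  |  F
T  T  T  F  |  T
T  T  F  T  |  F
T  T  F  F  |  T
T  F  T  T  |  F
T  F  T  F  |  T
T  F  F  T  |  F
T  F  F  F  |  T
F  T  T  T  |  T
F  T  T  F  |  T
F  T  F  T  |  T
F  T  F  F  |  T
F  F  T  T  |  T
F  F  T  F  |  T
F  F  F  T  |  T
F  F  F  F  |  T
The formula is true on 12 of the 16 rows.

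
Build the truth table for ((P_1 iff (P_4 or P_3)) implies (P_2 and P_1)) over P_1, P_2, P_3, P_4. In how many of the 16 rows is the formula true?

11

P_1  P_2  P_3  P_4  |  (P_4 or P_3)  (P_1 iff (P_4 or P_3))  (P_2 and P_1)  φ
 0    0    0    0   |       0                  1                   0        0
 0    0    0    1   |       1                  0                   0        1
 0    0    1    0   |       1                  0                   0        1
 0    0    1    1   |       1                  0                   0        1
 0    1    0    0   |       0                  1                   0        0
 0    1    0    1   |       1                  0                   0        1
 0    1    1    0   |       1                  0                   0        1
 0    1    1    1   |       1                  0                   0        1
 1    0    0    0   |       0                  0                   0        1
 1    0    0    1   |       1                  1                   0        0
 1    0    1    0   |       1                  1                   0        0
 1    0    1    1   |       1                  1                   0        0
 1    1    0    0   |       0                  0                   1        1
 1    1    0    1   |       1                  1                   1        1
 1    1    1    0   |       1                  1                   1        1
 1    1    1    1   |       1                  1                   1        1
The formula is true on 11 of the 16 rows.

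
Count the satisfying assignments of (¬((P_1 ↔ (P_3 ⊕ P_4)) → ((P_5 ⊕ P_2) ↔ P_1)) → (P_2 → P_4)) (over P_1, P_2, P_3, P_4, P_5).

30

P_1  P_2  P_3  P_4  P_5  |  φ
 T    T    T    T    T   |  T
 T    T    T    T    F   |  T
 T    T    T    F    T   |  F
 T    T    T    F    F   |  T
 T    T    F    T    T   |  T
 T    T    F    T    F   |  T
 T    T    F    F    T   |  T
 T    T    F    F    F   |  T
 T    F    T    T    T   |  T
 T    F    T    T    F   |  T
 T    F    T    F    T   |  T
 T    F    T    F    F   |  T
 T    F    F    T    T   |  T
 T    F    F    T    F   |  T
 T    F    F    F    T   |  T
 T    F    F    F    F   |  T
 F    T    T    T    T   |  T
 F    T    T    T    F   |  T
 F    T    T    F    T   |  T
 F    T    T    F    F   |  T
 F    T    F    T    T   |  T
 F    T    F    T    F   |  T
 F    T    F    F    T   |  T
 F    T    F    F    F   |  F
 F    F    T    T    T   |  T
 F    F    T    T    F   |  T
 F    F    T    F    T   |  T
 F    F    T    F    F   |  T
 F    F    F    T    T   |  T
 F    F    F    T    F   |  T
 F    F    F    F    T   |  T
 F    F    F    F    F   |  T
The formula is true on 30 of the 32 rows.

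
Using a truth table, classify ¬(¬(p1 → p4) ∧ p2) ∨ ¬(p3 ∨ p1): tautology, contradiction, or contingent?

  p1     p2     p3     p4   |    φ  
 True   True   True   True  |   True
 True   True   True  False  |  False
 True   True  False   True  |   True
 True   True  False  False  |  False
 True  False   True   True  |   True
 True  False   True  False  |   True
 True  False  False   True  |   True
 True  False  False  False  |   True
False   True   True   True  |   True
False   True   True  False  |   True
False   True  False   True  |   True
False   True  False  False  |   True
False  False   True   True  |   True
False  False   True  False  |   True
False  False  False   True  |   True
False  False  False  False  |   True
14 of 16 rows are True, so the formula is contingent.

contingent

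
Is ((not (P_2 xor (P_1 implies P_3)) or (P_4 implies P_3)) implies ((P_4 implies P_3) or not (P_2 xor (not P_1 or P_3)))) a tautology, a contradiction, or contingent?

tautology

P_1  P_2  P_3  P_4  |  (P_1 implies P_3)  (P_2 xor (P_1 implies P_3))  (P_4 implies P_3)  not P_1  (not P_1 or P_3)  (P_2 xor (not P_1 or P_3))  φ
 1    1    1    1   |          1                       0                       1             0            1                      0               1
 1    1    1    0   |          1                       0                       1             0            1                      0               1
 1    1    0    1   |          0                       1                       0             0            0                      1               1
 1    1    0    0   |          0                       1                       1             0            0                      1               1
 1    0    1    1   |          1                       1                       1             0            1                      1               1
 1    0    1    0   |          1                       1                       1             0            1                      1               1
 1    0    0    1   |          0                       0                       0             0            0                      0               1
 1    0    0    0   |          0                       0                       1             0            0                      0               1
 0    1    1    1   |          1                       0                       1             1            1                      0               1
 0    1    1    0   |          1                       0                       1             1            1                      0               1
 0    1    0    1   |          1                       0                       0             1            1                      0               1
 0    1    0    0   |          1                       0                       1             1            1                      0               1
 0    0    1    1   |          1                       1                       1             1            1                      1               1
 0    0    1    0   |          1                       1                       1             1            1                      1               1
 0    0    0    1   |          1                       1                       0             1            1                      1               1
 0    0    0    0   |          1                       1                       1             1            1                      1               1
Every row is 1, so the formula is a tautology.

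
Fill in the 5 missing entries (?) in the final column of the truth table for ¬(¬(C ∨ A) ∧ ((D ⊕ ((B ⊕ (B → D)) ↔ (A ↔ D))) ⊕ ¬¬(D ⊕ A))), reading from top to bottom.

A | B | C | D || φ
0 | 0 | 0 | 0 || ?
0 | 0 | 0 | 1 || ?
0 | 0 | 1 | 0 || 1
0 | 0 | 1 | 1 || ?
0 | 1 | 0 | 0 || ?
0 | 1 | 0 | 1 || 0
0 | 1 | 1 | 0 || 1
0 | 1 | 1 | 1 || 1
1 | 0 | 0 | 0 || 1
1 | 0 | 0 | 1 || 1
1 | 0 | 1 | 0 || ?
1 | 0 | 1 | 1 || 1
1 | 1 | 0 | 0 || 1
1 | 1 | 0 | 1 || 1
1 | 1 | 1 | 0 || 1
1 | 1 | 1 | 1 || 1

0, 1, 1, 0, 1

Row A=0, B=0, C=0, D=0: ¬(C ∨ A) = 1, ((D ⊕ ((B ⊕ (B → D)) ↔ (A ↔ D))) ⊕ ¬¬(D ⊕ A)) = 1, (¬(C ∨ A) ∧ ((D ⊕ ((B ⊕ (B → D)) ↔ (A ↔ D))) ⊕ ¬¬(D ⊕ A))) = 1, so the formula = 0.
Row A=0, B=0, C=0, D=1: ¬(C ∨ A) = 1, ((D ⊕ ((B ⊕ (B → D)) ↔ (A ↔ D))) ⊕ ¬¬(D ⊕ A)) = 0, (¬(C ∨ A) ∧ ((D ⊕ ((B ⊕ (B → D)) ↔ (A ↔ D))) ⊕ ¬¬(D ⊕ A))) = 0, so the formula = 1.
Row A=0, B=0, C=1, D=1: ¬(C ∨ A) = 0, ((D ⊕ ((B ⊕ (B → D)) ↔ (A ↔ D))) ⊕ ¬¬(D ⊕ A)) = 0, (¬(C ∨ A) ∧ ((D ⊕ ((B ⊕ (B → D)) ↔ (A ↔ D))) ⊕ ¬¬(D ⊕ A))) = 0, so the formula = 1.
Row A=0, B=1, C=0, D=0: ¬(C ∨ A) = 1, ((D ⊕ ((B ⊕ (B → D)) ↔ (A ↔ D))) ⊕ ¬¬(D ⊕ A)) = 1, (¬(C ∨ A) ∧ ((D ⊕ ((B ⊕ (B → D)) ↔ (A ↔ D))) ⊕ ¬¬(D ⊕ A))) = 1, so the formula = 0.
Row A=1, B=0, C=1, D=0: ¬(C ∨ A) = 0, ((D ⊕ ((B ⊕ (B → D)) ↔ (A ↔ D))) ⊕ ¬¬(D ⊕ A)) = 1, (¬(C ∨ A) ∧ ((D ⊕ ((B ⊕ (B → D)) ↔ (A ↔ D))) ⊕ ¬¬(D ⊕ A))) = 0, so the formula = 1.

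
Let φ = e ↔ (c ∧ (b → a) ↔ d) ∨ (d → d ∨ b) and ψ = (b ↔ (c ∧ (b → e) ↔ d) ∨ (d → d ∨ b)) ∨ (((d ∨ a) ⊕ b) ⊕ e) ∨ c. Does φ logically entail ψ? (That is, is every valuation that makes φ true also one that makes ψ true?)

no

  a   |   b   |   c   |   d   |   e   |   φ   |   ψ  
----- | ----- | ----- | ----- | ----- | ----- | -----
 True |  True |  True |  True |  True |  True |  True
 True |  True |  True |  True | False | False |  True
 True |  True |  True | False |  True |  True |  True
 True |  True |  True | False | False | False |  True
 True |  True | False |  True |  True |  True |  True
 True |  True | False |  True | False | False |  True
 True |  True | False | False |  True |  True |  True
 True |  True | False | False | False | False |  True
 True | False |  True |  True |  True |  True |  True
 True | False |  True |  True | False | False |  True
 True | False |  True | False |  True |  True |  True
 True | False |  True | False | False | False |  True
 True | False | False |  True |  True |  True | False
 True | False | False |  True | False | False |  True
 True | False | False | False |  True |  True | False
 True | False | False | False | False | False |  True
False |  True |  True |  True |  True |  True |  True
False |  True |  True |  True | False | False |  True
False |  True |  True | False |  True |  True |  True
False |  True |  True | False | False | False |  True
False |  True | False |  True |  True |  True |  True
False |  True | False |  True | False | False |  True
False |  True | False | False |  True |  True |  True
False |  True | False | False | False | False |  True
False | False |  True |  True |  True |  True |  True
False | False |  True |  True | False | False |  True
False | False |  True | False |  True |  True |  True
False | False |  True | False | False | False |  True
False | False | False |  True |  True |  True | False
False | False | False |  True | False | False |  True
False | False | False | False |  True |  True |  True
False | False | False | False | False | False | False
At a=True, b=False, c=False, d=True, e=True we have φ true but ψ false, so φ does not entail ψ.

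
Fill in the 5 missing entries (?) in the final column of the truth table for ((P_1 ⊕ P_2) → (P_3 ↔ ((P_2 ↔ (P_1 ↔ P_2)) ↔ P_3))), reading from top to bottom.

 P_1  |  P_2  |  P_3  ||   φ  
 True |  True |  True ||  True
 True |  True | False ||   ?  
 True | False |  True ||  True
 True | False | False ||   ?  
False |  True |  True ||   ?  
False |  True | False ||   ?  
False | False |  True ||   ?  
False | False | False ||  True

Row P_1=True, P_2=True, P_3=False: (P_1 ⊕ P_2) = False, (P_3 ↔ ((P_2 ↔ (P_1 ↔ P_2)) ↔ P_3)) = True, so the formula = True.
Row P_1=True, P_2=False, P_3=False: (P_1 ⊕ P_2) = True, (P_3 ↔ ((P_2 ↔ (P_1 ↔ P_2)) ↔ P_3)) = True, so the formula = True.
Row P_1=False, P_2=True, P_3=True: (P_1 ⊕ P_2) = True, (P_3 ↔ ((P_2 ↔ (P_1 ↔ P_2)) ↔ P_3)) = False, so the formula = False.
Row P_1=False, P_2=True, P_3=False: (P_1 ⊕ P_2) = True, (P_3 ↔ ((P_2 ↔ (P_1 ↔ P_2)) ↔ P_3)) = False, so the formula = False.
Row P_1=False, P_2=False, P_3=True: (P_1 ⊕ P_2) = False, (P_3 ↔ ((P_2 ↔ (P_1 ↔ P_2)) ↔ P_3)) = False, so the formula = True.

True, True, False, False, True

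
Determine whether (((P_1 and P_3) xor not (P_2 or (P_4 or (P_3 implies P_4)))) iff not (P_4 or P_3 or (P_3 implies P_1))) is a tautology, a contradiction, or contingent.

P_1 | P_2 | P_3 | P_4 | (P_1 and P_3) | (P_3 implies P_4) | (P_4 or (P_3 implies P_4)) | (P_3 implies P_1) | φ
--- | --- | --- | --- | ------------- | ----------------- | -------------------------- | ----------------- | -
 1  |  1  |  1  |  1  |       1       |         1         |             1              |         1         | 0
 1  |  1  |  1  |  0  |       1       |         0         |             0              |         1         | 0
 1  |  1  |  0  |  1  |       0       |         1         |             1              |         1         | 1
 1  |  1  |  0  |  0  |       0       |         1         |             1              |         1         | 1
 1  |  0  |  1  |  1  |       1       |         1         |             1              |         1         | 0
 1  |  0  |  1  |  0  |       1       |         0         |             0              |         1         | 1
 1  |  0  |  0  |  1  |       0       |         1         |             1              |         1         | 1
 1  |  0  |  0  |  0  |       0       |         1         |             1              |         1         | 1
 0  |  1  |  1  |  1  |       0       |         1         |             1              |         0         | 1
 0  |  1  |  1  |  0  |       0       |         0         |             0              |         0         | 1
 0  |  1  |  0  |  1  |       0       |         1         |             1              |         1         | 1
 0  |  1  |  0  |  0  |       0       |         1         |             1              |         1         | 1
 0  |  0  |  1  |  1  |       0       |         1         |             1              |         0         | 1
 0  |  0  |  1  |  0  |       0       |         0         |             0              |         0         | 0
 0  |  0  |  0  |  1  |       0       |         1         |             1              |         1         | 1
 0  |  0  |  0  |  0  |       0       |         1         |             1              |         1         | 1
12 of 16 rows are 1, so the formula is contingent.

contingent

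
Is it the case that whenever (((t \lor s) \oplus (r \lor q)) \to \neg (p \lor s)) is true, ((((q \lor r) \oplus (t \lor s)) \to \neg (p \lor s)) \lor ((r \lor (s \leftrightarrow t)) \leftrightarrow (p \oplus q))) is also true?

p | q | r | s | t || φ | ψ
1 | 1 | 1 | 1 | 1 || 1 | 1
1 | 1 | 1 | 1 | 0 || 1 | 1
1 | 1 | 1 | 0 | 1 || 1 | 1
1 | 1 | 1 | 0 | 0 || 0 | 0
1 | 1 | 0 | 1 | 1 || 1 | 1
1 | 1 | 0 | 1 | 0 || 1 | 1
1 | 1 | 0 | 0 | 1 || 1 | 1
1 | 1 | 0 | 0 | 0 || 0 | 0
1 | 0 | 1 | 1 | 1 || 1 | 1
1 | 0 | 1 | 1 | 0 || 1 | 1
1 | 0 | 1 | 0 | 1 || 1 | 1
1 | 0 | 1 | 0 | 0 || 0 | 1
1 | 0 | 0 | 1 | 1 || 0 | 1
1 | 0 | 0 | 1 | 0 || 0 | 0
1 | 0 | 0 | 0 | 1 || 0 | 0
1 | 0 | 0 | 0 | 0 || 1 | 1
0 | 1 | 1 | 1 | 1 || 1 | 1
0 | 1 | 1 | 1 | 0 || 1 | 1
0 | 1 | 1 | 0 | 1 || 1 | 1
0 | 1 | 1 | 0 | 0 || 1 | 1
0 | 1 | 0 | 1 | 1 || 1 | 1
0 | 1 | 0 | 1 | 0 || 1 | 1
0 | 1 | 0 | 0 | 1 || 1 | 1
0 | 1 | 0 | 0 | 0 || 1 | 1
0 | 0 | 1 | 1 | 1 || 1 | 1
0 | 0 | 1 | 1 | 0 || 1 | 1
0 | 0 | 1 | 0 | 1 || 1 | 1
0 | 0 | 1 | 0 | 0 || 1 | 1
0 | 0 | 0 | 1 | 1 || 0 | 0
0 | 0 | 0 | 1 | 0 || 0 | 1
0 | 0 | 0 | 0 | 1 || 1 | 1
0 | 0 | 0 | 0 | 0 || 1 | 1
In every row where φ is true, ψ is also true, so φ ⊨ ψ.

yes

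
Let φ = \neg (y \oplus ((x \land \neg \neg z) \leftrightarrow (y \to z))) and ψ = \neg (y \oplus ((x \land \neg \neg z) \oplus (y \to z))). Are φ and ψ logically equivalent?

x | y | z | φ | ψ
- | - | - | - | -
T | T | T | T | F
T | T | F | T | F
T | F | T | F | T
T | F | F | T | F
F | T | T | F | T
F | T | F | T | F
F | F | T | T | F
F | F | F | T | F
The columns differ at x=T, y=T, z=T (φ=T, ψ=F), so they are not equivalent.

not equivalent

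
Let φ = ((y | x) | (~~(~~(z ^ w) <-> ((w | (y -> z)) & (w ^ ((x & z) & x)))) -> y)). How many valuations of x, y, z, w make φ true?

14

x | y | z | w | φ
- | - | - | - | -
T | T | T | T | T
T | T | T | F | T
T | T | F | T | T
T | T | F | F | T
T | F | T | T | T
T | F | T | F | T
T | F | F | T | T
T | F | F | F | T
F | T | T | T | T
F | T | T | F | T
F | T | F | T | T
F | T | F | F | T
F | F | T | T | T
F | F | T | F | T
F | F | F | T | F
F | F | F | F | F
The formula is true on 14 of the 16 rows.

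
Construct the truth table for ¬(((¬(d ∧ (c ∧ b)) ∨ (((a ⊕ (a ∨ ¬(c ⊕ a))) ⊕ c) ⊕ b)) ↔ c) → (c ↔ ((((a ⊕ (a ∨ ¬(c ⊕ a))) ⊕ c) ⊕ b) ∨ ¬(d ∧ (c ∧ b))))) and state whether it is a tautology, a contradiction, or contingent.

contradiction

  a   |   b   |   c   |   d   ||   φ  
 True |  True |  True |  True || False
 True |  True |  True | False || False
 True |  True | False |  True || False
 True |  True | False | False || False
 True | False |  True |  True || False
 True | False |  True | False || False
 True | False | False |  True || False
 True | False | False | False || False
False |  True |  True |  True || False
False |  True |  True | False || False
False |  True | False |  True || False
False |  True | False | False || False
False | False |  True |  True || False
False | False |  True | False || False
False | False | False |  True || False
False | False | False | False || False
Every row is False, so the formula is a contradiction.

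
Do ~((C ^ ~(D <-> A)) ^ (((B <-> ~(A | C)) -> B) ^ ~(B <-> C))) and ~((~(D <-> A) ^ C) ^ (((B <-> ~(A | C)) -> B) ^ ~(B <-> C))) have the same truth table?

equivalent

  A   |   B   |   C   |   D   ||   φ   |   ψ  
False | False | False | False || False | False
False | False | False |  True ||  True |  True
False | False |  True | False ||  True |  True
False | False |  True |  True || False | False
False |  True | False | False ||  True |  True
False |  True | False |  True || False | False
False |  True |  True | False ||  True |  True
False |  True |  True |  True || False | False
 True | False | False | False || False | False
 True | False | False |  True ||  True |  True
 True | False |  True | False || False | False
 True | False |  True |  True ||  True |  True
 True |  True | False | False || False | False
 True |  True | False |  True ||  True |  True
 True |  True |  True | False || False | False
 True |  True |  True |  True ||  True |  True
The columns for φ and ψ agree on every row, so they are logically equivalent.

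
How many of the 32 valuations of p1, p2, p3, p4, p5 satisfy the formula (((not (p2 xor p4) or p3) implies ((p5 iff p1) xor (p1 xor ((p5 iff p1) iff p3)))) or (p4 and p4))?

p1 | p2 | p3 | p4 | p5 || φ
T  | T  | T  | T  | T  || T
T  | T  | T  | T  | F  || T
T  | T  | T  | F  | T  || T
T  | T  | T  | F  | F  || T
T  | T  | F  | T  | T  || T
T  | T  | F  | T  | F  || T
T  | T  | F  | F  | T  || T
T  | T  | F  | F  | F  || T
T  | F  | T  | T  | T  || T
T  | F  | T  | T  | F  || T
T  | F  | T  | F  | T  || T
T  | F  | T  | F  | F  || T
T  | F  | F  | T  | T  || T
T  | F  | F  | T  | F  || T
T  | F  | F  | F  | T  || F
T  | F  | F  | F  | F  || F
F  | T  | T  | T  | T  || T
F  | T  | T  | T  | F  || T
F  | T  | T  | F  | T  || F
F  | T  | T  | F  | F  || F
F  | T  | F  | T  | T  || T
F  | T  | F  | T  | F  || T
F  | T  | F  | F  | T  || T
F  | T  | F  | F  | F  || T
F  | F  | T  | T  | T  || T
F  | F  | T  | T  | F  || T
F  | F  | T  | F  | T  || F
F  | F  | T  | F  | F  || F
F  | F  | F  | T  | T  || T
F  | F  | F  | T  | F  || T
F  | F  | F  | F  | T  || T
F  | F  | F  | F  | F  || T
The formula is true on 26 of the 32 rows.

26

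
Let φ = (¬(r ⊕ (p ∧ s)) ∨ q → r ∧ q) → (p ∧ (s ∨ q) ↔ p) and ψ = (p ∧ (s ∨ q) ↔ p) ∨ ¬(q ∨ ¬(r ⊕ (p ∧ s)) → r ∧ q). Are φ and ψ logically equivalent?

equivalent

p  q  r  s  |  φ  ψ
1  1  1  1  |  1  1
1  1  1  0  |  1  1
1  1  0  1  |  1  1
1  1  0  0  |  1  1
1  0  1  1  |  1  1
1  0  1  0  |  0  0
1  0  0  1  |  1  1
1  0  0  0  |  1  1
0  1  1  1  |  1  1
0  1  1  0  |  1  1
0  1  0  1  |  1  1
0  1  0  0  |  1  1
0  0  1  1  |  1  1
0  0  1  0  |  1  1
0  0  0  1  |  1  1
0  0  0  0  |  1  1
The columns for φ and ψ agree on every row, so they are logically equivalent.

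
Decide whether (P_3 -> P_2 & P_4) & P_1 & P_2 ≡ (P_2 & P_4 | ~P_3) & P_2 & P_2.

P_1 | P_2 | P_3 | P_4 || φ | ψ
 T  |  T  |  T  |  T  || T | T
 T  |  T  |  T  |  F  || F | F
 T  |  T  |  F  |  T  || T | T
 T  |  T  |  F  |  F  || T | T
 T  |  F  |  T  |  T  || F | F
 T  |  F  |  T  |  F  || F | F
 T  |  F  |  F  |  T  || F | F
 T  |  F  |  F  |  F  || F | F
 F  |  T  |  T  |  T  || F | T
 F  |  T  |  T  |  F  || F | F
 F  |  T  |  F  |  T  || F | T
 F  |  T  |  F  |  F  || F | T
 F  |  F  |  T  |  T  || F | F
 F  |  F  |  T  |  F  || F | F
 F  |  F  |  F  |  T  || F | F
 F  |  F  |  F  |  F  || F | F
The columns differ at P_1=F, P_2=T, P_3=T, P_4=T (φ=F, ψ=T), so they are not equivalent.

not equivalent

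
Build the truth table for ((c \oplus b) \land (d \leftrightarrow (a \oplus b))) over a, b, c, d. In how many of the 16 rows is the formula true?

4

  a   |   b   |   c   |   d   |   φ  
----- | ----- | ----- | ----- | -----
False | False | False | False | False
False | False | False |  True | False
False | False |  True | False |  True
False | False |  True |  True | False
False |  True | False | False | False
False |  True | False |  True |  True
False |  True |  True | False | False
False |  True |  True |  True | False
 True | False | False | False | False
 True | False | False |  True | False
 True | False |  True | False | False
 True | False |  True |  True |  True
 True |  True | False | False |  True
 True |  True | False |  True | False
 True |  True |  True | False | False
 True |  True |  True |  True | False
The formula is true on 4 of the 16 rows.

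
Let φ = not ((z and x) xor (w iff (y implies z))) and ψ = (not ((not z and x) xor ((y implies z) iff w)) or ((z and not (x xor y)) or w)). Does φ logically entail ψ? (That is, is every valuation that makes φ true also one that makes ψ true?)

no

x | y | z | w | φ | ψ
- | - | - | - | - | -
F | F | F | F | T | T
F | F | F | T | F | T
F | F | T | F | T | T
F | F | T | T | F | T
F | T | F | F | F | F
F | T | F | T | T | T
F | T | T | F | T | T
F | T | T | T | F | T
T | F | F | F | T | F
T | F | F | T | F | T
T | F | T | F | F | T
T | F | T | T | T | T
T | T | F | F | F | T
T | T | F | T | T | T
T | T | T | F | F | T
T | T | T | T | T | T
At x=T, y=F, z=F, w=F we have φ true but ψ false, so φ does not entail ψ.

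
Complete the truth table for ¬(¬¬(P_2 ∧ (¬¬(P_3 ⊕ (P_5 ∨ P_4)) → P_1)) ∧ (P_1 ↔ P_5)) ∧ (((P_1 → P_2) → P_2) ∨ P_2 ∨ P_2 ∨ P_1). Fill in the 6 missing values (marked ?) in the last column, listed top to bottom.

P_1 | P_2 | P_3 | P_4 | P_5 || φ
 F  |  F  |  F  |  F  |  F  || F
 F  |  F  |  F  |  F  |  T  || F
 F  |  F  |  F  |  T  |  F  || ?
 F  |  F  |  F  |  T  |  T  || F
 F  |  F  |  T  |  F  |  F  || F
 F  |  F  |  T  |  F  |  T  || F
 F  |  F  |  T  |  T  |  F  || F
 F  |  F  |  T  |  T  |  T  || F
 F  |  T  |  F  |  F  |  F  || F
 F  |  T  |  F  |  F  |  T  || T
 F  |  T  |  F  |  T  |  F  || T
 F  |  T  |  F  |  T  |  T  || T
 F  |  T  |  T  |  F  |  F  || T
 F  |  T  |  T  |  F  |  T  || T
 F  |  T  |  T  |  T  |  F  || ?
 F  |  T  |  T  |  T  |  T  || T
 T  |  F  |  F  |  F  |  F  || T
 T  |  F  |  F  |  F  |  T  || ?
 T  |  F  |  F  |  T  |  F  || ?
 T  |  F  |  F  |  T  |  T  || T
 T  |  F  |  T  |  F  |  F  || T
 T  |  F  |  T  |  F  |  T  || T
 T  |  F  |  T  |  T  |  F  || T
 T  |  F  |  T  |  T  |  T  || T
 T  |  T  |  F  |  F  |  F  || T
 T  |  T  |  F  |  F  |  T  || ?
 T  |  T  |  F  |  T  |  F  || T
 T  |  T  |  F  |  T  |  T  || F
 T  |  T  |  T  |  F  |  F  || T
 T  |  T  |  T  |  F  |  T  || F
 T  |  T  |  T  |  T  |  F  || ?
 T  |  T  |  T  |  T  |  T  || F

F, F, T, T, F, T

Row P_1=F, P_2=F, P_3=F, P_4=T, P_5=F: ¬(¬¬(P_2 ∧ (¬¬(P_3 ⊕ (P_5 ∨ P_4)) → P_1)) ∧ (P_1 ↔ P_5)) = T, (((P_1 → P_2) → P_2) ∨ P_2 ∨ P_2 ∨ P_1) = F, so the formula = F.
Row P_1=F, P_2=T, P_3=T, P_4=T, P_5=F: ¬(¬¬(P_2 ∧ (¬¬(P_3 ⊕ (P_5 ∨ P_4)) → P_1)) ∧ (P_1 ↔ P_5)) = F, (((P_1 → P_2) → P_2) ∨ P_2 ∨ P_2 ∨ P_1) = T, so the formula = F.
Row P_1=T, P_2=F, P_3=F, P_4=F, P_5=T: ¬(¬¬(P_2 ∧ (¬¬(P_3 ⊕ (P_5 ∨ P_4)) → P_1)) ∧ (P_1 ↔ P_5)) = T, (((P_1 → P_2) → P_2) ∨ P_2 ∨ P_2 ∨ P_1) = T, so the formula = T.
Row P_1=T, P_2=F, P_3=F, P_4=T, P_5=F: ¬(¬¬(P_2 ∧ (¬¬(P_3 ⊕ (P_5 ∨ P_4)) → P_1)) ∧ (P_1 ↔ P_5)) = T, (((P_1 → P_2) → P_2) ∨ P_2 ∨ P_2 ∨ P_1) = T, so the formula = T.
Row P_1=T, P_2=T, P_3=F, P_4=F, P_5=T: ¬(¬¬(P_2 ∧ (¬¬(P_3 ⊕ (P_5 ∨ P_4)) → P_1)) ∧ (P_1 ↔ P_5)) = F, (((P_1 → P_2) → P_2) ∨ P_2 ∨ P_2 ∨ P_1) = T, so the formula = F.
Row P_1=T, P_2=T, P_3=T, P_4=T, P_5=F: ¬(¬¬(P_2 ∧ (¬¬(P_3 ⊕ (P_5 ∨ P_4)) → P_1)) ∧ (P_1 ↔ P_5)) = T, (((P_1 → P_2) → P_2) ∨ P_2 ∨ P_2 ∨ P_1) = T, so the formula = T.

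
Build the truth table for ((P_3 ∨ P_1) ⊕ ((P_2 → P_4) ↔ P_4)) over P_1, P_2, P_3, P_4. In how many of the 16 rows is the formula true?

P_1  P_2  P_3  P_4  |  (P_3 ∨ P_1)  (P_2 → P_4)  ((P_2 → P_4) ↔ P_4)  φ
 1    1    1    1   |       1            1                1           0
 1    1    1    0   |       1            0                1           0
 1    1    0    1   |       1            1                1           0
 1    1    0    0   |       1            0                1           0
 1    0    1    1   |       1            1                1           0
 1    0    1    0   |       1            1                0           1
 1    0    0    1   |       1            1                1           0
 1    0    0    0   |       1            1                0           1
 0    1    1    1   |       1            1                1           0
 0    1    1    0   |       1            0                1           0
 0    1    0    1   |       0            1                1           1
 0    1    0    0   |       0            0                1           1
 0    0    1    1   |       1            1                1           0
 0    0    1    0   |       1            1                0           1
 0    0    0    1   |       0            1                1           1
 0    0    0    0   |       0            1                0           0
The formula is true on 6 of the 16 rows.

6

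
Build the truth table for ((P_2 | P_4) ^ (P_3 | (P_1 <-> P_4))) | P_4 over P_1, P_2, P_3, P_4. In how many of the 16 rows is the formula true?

12

P_1  P_2  P_3  P_4     (P_2 | P_4)  (P_1 <-> P_4)  (P_3 | (P_1 <-> P_4))  φ
 1    1    1    1           1             1                  1            1
 1    1    1    0           1             0                  1            0
 1    1    0    1           1             1                  1            1
 1    1    0    0           1             0                  0            1
 1    0    1    1           1             1                  1            1
 1    0    1    0           0             0                  1            1
 1    0    0    1           1             1                  1            1
 1    0    0    0           0             0                  0            0
 0    1    1    1           1             0                  1            1
 0    1    1    0           1             1                  1            0
 0    1    0    1           1             0                  0            1
 0    1    0    0           1             1                  1            0
 0    0    1    1           1             0                  1            1
 0    0    1    0           0             1                  1            1
 0    0    0    1           1             0                  0            1
 0    0    0    0           0             1                  1            1
The formula is true on 12 of the 16 rows.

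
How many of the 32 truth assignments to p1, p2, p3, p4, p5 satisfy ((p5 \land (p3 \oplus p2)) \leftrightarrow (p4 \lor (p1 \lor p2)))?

10

  p1  |   p2  |   p3  |   p4  |   p5  ||   φ  
False | False | False | False | False ||  True
False | False | False | False |  True ||  True
False | False | False |  True | False || False
False | False | False |  True |  True || False
False | False |  True | False | False ||  True
False | False |  True | False |  True || False
False | False |  True |  True | False || False
False | False |  True |  True |  True ||  True
False |  True | False | False | False || False
False |  True | False | False |  True ||  True
False |  True | False |  True | False || False
False |  True | False |  True |  True ||  True
False |  True |  True | False | False || False
False |  True |  True | False |  True || False
False |  True |  True |  True | False || False
False |  True |  True |  True |  True || False
 True | False | False | False | False || False
 True | False | False | False |  True || False
 True | False | False |  True | False || False
 True | False | False |  True |  True || False
 True | False |  True | False | False || False
 True | False |  True | False |  True ||  True
 True | False |  True |  True | False || False
 True | False |  True |  True |  True ||  True
 True |  True | False | False | False || False
 True |  True | False | False |  True ||  True
 True |  True | False |  True | False || False
 True |  True | False |  True |  True ||  True
 True |  True |  True | False | False || False
 True |  True |  True | False |  True || False
 True |  True |  True |  True | False || False
 True |  True |  True |  True |  True || False
The formula is true on 10 of the 32 rows.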